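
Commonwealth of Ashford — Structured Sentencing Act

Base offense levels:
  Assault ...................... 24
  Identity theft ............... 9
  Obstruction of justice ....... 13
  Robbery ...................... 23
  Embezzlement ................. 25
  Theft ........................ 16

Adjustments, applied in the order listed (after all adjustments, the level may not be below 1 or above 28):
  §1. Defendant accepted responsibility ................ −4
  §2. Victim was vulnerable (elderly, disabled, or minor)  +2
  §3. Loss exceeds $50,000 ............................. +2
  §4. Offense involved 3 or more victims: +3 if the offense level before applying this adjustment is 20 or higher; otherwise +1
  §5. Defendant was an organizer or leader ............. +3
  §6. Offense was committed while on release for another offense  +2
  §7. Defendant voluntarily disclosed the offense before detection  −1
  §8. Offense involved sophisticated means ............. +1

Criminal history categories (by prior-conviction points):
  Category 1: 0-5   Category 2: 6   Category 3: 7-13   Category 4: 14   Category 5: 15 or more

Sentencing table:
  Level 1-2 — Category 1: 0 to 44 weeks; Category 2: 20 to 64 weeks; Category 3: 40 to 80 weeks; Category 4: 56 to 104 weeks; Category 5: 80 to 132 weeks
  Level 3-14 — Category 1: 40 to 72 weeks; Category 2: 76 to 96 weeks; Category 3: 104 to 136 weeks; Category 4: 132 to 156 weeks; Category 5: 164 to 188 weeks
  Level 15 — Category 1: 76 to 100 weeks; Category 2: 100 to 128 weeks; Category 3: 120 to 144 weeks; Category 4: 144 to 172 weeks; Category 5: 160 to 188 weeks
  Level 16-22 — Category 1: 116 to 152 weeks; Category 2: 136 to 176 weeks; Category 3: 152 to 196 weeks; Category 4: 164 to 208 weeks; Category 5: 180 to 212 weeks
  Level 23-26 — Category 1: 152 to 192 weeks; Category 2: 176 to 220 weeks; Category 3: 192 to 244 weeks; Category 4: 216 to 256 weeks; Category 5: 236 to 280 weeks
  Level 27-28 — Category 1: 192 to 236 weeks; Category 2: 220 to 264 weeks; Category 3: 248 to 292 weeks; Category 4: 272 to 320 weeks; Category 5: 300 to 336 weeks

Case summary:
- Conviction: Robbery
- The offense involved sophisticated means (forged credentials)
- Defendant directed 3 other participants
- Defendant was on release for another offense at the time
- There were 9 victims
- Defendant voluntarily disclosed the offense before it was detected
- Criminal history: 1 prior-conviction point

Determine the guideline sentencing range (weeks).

192-236 weeks

Base offense level for robbery: 23.
§4 applies (level before this adjustment is 23 ≥ 20, so +3): 23 + 3 = 26.
§5 applies: 26 + 3 = 29.
§6 applies: 29 + 2 = 31.
§7 applies: 31 − 1 = 30.
§8 applies: 30 + 1 = 31.
Level 31 exceeds the maximum of 28; capped at 28.
Final offense level: 28.
Criminal history: 1 prior point → Category 1 (0-5).
Level 28 falls in the 27-28 band.
Grid: Level 27-28 × Category 1 = 192-236 weeks.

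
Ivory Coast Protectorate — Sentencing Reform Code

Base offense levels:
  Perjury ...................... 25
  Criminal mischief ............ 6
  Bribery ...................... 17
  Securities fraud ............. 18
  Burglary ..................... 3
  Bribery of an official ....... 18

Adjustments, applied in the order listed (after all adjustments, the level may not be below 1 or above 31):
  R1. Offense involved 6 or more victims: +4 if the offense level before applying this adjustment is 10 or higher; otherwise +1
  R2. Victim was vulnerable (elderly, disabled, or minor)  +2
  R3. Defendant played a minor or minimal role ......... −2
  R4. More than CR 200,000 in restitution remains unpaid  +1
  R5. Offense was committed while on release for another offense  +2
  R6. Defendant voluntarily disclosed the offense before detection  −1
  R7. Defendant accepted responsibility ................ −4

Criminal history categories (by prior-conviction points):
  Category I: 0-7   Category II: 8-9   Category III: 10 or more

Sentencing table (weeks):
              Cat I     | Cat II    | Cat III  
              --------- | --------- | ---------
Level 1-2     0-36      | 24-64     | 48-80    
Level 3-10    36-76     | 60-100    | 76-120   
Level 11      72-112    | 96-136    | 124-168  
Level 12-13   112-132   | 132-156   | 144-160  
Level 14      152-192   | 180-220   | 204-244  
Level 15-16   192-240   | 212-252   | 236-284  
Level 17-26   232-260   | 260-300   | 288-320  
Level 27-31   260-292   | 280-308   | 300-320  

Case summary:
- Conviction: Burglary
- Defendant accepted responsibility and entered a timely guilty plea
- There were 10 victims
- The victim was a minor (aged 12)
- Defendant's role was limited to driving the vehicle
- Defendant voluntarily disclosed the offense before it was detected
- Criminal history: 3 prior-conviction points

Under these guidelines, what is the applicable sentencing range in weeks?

0-36 weeks

Base offense level for burglary: 3.
R1 applies (level before this adjustment is 3 < 10, so +1): 3 + 1 = 4.
R2 applies: 4 + 2 = 6.
R3 applies: 6 − 2 = 4.
R5 does not apply.
R6 applies: 4 − 1 = 3.
R7 applies: 3 − 4 = -1.
Level -1 is below the minimum of 1; floored at 1.
Final offense level: 1.
Criminal history: 3 prior points → Category I (0-7).
Level 1 falls in the 1-2 band.
Grid: Level 1-2 × Category I = 0-36 weeks.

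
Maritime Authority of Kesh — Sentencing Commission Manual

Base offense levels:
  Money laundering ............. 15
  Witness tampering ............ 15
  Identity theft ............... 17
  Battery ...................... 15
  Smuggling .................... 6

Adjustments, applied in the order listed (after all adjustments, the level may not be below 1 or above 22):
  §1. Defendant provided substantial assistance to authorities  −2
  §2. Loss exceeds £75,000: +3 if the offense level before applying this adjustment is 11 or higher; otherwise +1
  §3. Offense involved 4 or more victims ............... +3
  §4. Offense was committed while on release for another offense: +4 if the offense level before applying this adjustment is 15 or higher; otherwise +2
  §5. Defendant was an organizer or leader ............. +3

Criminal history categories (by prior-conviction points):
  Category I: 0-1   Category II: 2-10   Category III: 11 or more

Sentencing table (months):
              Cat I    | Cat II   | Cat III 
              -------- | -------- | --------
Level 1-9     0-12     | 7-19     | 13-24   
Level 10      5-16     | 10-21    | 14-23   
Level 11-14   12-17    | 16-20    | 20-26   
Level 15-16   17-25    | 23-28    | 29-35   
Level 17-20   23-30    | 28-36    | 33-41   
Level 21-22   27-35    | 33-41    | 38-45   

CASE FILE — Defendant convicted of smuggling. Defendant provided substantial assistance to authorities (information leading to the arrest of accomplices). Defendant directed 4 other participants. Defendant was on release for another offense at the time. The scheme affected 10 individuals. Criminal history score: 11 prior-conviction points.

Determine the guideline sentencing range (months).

20-26 months

Base offense level for smuggling: 6.
§1 applies: 6 − 2 = 4.
§3 applies: 4 + 3 = 7.
§4 applies (level before this adjustment is 7 < 15, so +2): 7 + 2 = 9.
§5 applies: 9 + 3 = 12.
Final offense level: 12.
Criminal history: 11 prior points → Category III (11+).
Level 12 falls in the 11-14 band.
Grid: Level 11-14 × Category III = 20-26 months.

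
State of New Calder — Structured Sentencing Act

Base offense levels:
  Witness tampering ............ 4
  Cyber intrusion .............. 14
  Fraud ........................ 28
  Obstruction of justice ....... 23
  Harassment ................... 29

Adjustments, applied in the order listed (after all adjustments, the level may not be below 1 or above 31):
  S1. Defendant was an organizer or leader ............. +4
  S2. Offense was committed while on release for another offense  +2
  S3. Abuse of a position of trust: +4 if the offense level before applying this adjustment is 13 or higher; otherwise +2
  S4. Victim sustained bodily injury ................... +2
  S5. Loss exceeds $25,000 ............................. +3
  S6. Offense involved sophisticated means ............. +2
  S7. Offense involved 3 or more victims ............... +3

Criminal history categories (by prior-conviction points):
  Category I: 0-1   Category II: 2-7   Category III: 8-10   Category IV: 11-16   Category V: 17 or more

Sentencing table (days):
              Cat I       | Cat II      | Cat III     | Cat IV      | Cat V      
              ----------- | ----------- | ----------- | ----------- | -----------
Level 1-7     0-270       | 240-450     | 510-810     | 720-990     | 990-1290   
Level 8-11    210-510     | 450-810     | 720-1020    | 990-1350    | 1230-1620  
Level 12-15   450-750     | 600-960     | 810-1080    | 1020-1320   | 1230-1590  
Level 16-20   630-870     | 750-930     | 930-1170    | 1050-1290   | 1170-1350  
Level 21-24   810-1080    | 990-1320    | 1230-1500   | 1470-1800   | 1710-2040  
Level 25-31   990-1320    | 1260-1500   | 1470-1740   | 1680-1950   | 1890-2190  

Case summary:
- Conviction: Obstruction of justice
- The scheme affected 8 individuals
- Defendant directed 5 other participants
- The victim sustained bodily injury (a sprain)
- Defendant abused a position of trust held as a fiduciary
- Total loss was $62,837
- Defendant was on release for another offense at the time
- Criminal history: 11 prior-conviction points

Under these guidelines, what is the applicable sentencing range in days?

Base offense level for obstruction of justice: 23.
S1 applies: 23 + 4 = 27.
S2 applies: 27 + 2 = 29.
S3 applies (level before this adjustment is 29 ≥ 13, so +4): 29 + 4 = 33.
S4 applies: 33 + 2 = 35.
S5 applies: 35 + 3 = 38.
S6 does not apply.
S7 applies: 38 + 3 = 41.
Level 41 exceeds the maximum of 31; capped at 31.
Final offense level: 31.
Criminal history: 11 prior points → Category IV (11-16).
Level 31 falls in the 25-31 band.
Grid: Level 25-31 × Category IV = 1680-1950 days.

1680-1950 days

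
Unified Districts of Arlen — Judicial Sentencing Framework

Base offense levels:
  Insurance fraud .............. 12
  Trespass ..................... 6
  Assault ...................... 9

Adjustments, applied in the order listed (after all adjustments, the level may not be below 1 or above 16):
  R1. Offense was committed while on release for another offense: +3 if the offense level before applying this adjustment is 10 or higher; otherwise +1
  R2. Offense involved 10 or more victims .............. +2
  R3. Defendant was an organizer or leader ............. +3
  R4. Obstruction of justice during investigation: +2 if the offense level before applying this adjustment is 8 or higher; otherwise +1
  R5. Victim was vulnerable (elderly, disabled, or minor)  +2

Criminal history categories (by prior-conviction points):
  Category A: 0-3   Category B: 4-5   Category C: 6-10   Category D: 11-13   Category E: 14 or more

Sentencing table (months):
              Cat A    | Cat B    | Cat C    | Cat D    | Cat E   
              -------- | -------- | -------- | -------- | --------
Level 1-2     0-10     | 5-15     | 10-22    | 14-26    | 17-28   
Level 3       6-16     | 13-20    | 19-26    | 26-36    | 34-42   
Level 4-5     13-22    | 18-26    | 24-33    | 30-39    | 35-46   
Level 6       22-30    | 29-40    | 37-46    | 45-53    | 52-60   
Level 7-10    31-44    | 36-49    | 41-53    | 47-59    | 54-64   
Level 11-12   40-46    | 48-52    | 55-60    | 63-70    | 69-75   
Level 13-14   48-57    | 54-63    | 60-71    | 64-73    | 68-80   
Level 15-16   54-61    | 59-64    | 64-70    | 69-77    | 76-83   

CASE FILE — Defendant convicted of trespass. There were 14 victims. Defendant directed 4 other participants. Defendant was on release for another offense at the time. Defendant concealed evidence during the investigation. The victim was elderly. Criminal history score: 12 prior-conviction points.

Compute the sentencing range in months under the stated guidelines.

69-77 months

Base offense level for trespass: 6.
R1 applies (level before this adjustment is 6 < 10, so +1): 6 + 1 = 7.
R2 applies: 7 + 2 = 9.
R3 applies: 9 + 3 = 12.
R4 applies (level before this adjustment is 12 ≥ 8, so +2): 12 + 2 = 14.
R5 applies: 14 + 2 = 16.
Final offense level: 16.
Criminal history: 12 prior points → Category D (11-13).
Level 16 falls in the 15-16 band.
Grid: Level 15-16 × Category D = 69-77 months.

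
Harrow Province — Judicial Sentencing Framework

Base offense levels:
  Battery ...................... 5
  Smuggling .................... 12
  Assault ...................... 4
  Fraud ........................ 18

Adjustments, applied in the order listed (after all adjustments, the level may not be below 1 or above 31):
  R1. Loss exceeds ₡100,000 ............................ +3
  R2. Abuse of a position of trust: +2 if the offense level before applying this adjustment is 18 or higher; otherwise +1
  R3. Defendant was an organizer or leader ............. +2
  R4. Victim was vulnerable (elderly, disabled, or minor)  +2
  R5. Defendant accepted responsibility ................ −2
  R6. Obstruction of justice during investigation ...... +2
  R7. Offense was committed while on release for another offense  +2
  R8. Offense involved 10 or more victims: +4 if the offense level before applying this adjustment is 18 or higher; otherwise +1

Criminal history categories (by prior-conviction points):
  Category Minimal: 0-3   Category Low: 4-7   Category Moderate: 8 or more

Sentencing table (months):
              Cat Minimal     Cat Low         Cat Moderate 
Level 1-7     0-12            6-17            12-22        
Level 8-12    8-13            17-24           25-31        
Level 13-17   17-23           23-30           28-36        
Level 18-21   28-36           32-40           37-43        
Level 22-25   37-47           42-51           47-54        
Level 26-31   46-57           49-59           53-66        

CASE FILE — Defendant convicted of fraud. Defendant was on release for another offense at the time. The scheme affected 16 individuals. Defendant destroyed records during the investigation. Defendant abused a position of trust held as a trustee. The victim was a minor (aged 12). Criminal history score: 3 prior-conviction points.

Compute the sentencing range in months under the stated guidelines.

Base offense level for fraud: 18.
R2 applies (level before this adjustment is 18 ≥ 18, so +2): 18 + 2 = 20.
R4 applies: 20 + 2 = 22.
R6 applies: 22 + 2 = 24.
R7 applies: 24 + 2 = 26.
R8 applies (level before this adjustment is 26 ≥ 18, so +4): 26 + 4 = 30.
Final offense level: 30.
Criminal history: 3 prior points → Category Minimal (0-3).
Level 30 falls in the 26-31 band.
Grid: Level 26-31 × Category Minimal = 46-57 months.

46-57 months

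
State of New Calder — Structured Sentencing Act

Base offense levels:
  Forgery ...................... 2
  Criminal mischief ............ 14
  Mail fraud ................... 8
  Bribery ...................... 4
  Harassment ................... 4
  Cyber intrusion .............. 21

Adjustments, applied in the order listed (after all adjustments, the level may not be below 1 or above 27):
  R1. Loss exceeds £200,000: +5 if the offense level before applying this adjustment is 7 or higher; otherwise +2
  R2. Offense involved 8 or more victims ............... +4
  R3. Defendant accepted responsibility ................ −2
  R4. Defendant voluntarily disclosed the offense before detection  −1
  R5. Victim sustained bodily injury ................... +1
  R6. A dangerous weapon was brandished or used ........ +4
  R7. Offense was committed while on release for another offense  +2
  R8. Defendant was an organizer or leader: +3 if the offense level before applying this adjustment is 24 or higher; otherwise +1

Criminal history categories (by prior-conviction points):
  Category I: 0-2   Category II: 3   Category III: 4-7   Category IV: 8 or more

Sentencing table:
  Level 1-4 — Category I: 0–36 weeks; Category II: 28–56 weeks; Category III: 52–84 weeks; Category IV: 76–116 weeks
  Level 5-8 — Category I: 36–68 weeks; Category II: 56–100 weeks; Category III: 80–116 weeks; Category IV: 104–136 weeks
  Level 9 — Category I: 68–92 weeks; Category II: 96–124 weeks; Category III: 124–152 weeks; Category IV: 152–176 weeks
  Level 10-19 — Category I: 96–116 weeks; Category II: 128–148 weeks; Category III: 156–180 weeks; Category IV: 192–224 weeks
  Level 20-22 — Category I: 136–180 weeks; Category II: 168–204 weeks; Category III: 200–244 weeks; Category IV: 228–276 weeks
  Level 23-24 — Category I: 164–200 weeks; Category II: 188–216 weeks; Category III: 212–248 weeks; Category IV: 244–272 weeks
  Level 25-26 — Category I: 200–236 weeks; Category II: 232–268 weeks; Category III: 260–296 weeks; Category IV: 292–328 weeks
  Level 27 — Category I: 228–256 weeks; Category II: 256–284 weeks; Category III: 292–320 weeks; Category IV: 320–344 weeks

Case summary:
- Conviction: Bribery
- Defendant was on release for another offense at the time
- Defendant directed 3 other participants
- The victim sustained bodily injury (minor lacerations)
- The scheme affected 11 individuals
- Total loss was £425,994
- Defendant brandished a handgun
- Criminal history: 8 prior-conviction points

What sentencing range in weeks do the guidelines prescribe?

192-224 weeks

Base offense level for bribery: 4.
R1 applies (level before this adjustment is 4 < 7, so +2): 4 + 2 = 6.
R2 applies: 6 + 4 = 10.
R5 applies: 10 + 1 = 11.
R6 applies: 11 + 4 = 15.
R7 applies: 15 + 2 = 17.
R8 applies (level before this adjustment is 17 < 24, so +1): 17 + 1 = 18.
Final offense level: 18.
Criminal history: 8 prior points → Category IV (8+).
Level 18 falls in the 10-19 band.
Grid: Level 10-19 × Category IV = 192-224 weeks.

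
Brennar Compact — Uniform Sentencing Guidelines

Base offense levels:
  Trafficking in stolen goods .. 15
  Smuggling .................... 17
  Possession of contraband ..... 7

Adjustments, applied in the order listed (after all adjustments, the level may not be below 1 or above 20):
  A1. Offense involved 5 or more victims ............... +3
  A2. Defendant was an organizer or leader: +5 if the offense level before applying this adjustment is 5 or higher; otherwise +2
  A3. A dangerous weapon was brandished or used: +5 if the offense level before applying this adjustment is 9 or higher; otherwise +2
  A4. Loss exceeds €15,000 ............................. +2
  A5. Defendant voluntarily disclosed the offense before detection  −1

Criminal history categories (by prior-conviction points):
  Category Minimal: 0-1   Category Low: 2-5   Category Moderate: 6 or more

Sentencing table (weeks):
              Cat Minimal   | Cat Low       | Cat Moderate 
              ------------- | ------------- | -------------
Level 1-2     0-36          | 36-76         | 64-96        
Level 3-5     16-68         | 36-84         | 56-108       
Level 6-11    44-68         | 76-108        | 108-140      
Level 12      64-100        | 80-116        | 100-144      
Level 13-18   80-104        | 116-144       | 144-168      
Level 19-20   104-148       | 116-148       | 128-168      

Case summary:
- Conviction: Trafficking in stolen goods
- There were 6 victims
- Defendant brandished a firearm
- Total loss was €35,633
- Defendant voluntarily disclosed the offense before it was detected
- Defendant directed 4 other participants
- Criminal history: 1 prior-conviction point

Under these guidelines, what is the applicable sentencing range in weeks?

Base offense level for trafficking in stolen goods: 15.
A1 applies: 15 + 3 = 18.
A2 applies (level before this adjustment is 18 ≥ 5, so +5): 18 + 5 = 23.
A3 applies (level before this adjustment is 23 ≥ 9, so +5): 23 + 5 = 28.
A4 applies: 28 + 2 = 30.
A5 applies: 30 − 1 = 29.
Level 29 exceeds the maximum of 20; capped at 20.
Final offense level: 20.
Criminal history: 1 prior point → Category Minimal (0-1).
Level 20 falls in the 19-20 band.
Grid: Level 19-20 × Category Minimal = 104-148 weeks.

104-148 weeks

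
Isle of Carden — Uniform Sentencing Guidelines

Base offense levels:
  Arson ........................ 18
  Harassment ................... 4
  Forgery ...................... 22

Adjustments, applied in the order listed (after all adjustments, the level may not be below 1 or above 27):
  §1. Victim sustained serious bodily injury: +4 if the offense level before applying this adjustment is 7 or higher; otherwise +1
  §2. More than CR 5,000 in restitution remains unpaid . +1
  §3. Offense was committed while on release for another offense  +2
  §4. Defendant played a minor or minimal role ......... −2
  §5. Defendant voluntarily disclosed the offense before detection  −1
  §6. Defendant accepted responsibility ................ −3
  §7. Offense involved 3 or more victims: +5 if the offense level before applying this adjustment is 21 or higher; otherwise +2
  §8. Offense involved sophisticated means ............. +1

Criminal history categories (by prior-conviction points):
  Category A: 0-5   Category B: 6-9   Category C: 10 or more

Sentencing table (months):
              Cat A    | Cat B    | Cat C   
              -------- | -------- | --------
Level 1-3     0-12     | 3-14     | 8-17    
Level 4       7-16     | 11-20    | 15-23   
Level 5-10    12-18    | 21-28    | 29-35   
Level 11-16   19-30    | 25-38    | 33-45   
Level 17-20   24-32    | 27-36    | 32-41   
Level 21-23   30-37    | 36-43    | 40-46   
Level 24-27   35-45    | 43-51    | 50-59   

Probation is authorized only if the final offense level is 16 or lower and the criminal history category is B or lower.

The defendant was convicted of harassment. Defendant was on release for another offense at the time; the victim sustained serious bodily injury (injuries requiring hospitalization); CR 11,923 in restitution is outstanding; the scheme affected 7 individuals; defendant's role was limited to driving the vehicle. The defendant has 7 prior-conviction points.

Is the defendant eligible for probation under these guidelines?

Yes

Base offense level for harassment: 4.
§1 applies (level before this adjustment is 4 < 7, so +1): 4 + 1 = 5.
§2 applies: 5 + 1 = 6.
§3 applies: 6 + 2 = 8.
§4 applies: 8 − 2 = 6.
§5 does not apply.
§6 does not apply.
§7 applies (level before this adjustment is 6 < 21, so +2): 6 + 2 = 8.
Final offense level: 8.
Criminal history: 7 prior points → Category B (6-9).
Level 8 falls in the 5-10 band.
Grid: Level 5-10 × Category B = 21-28 months.
Probation check: level 8 ≤ 16 and category B ≤ B → eligible.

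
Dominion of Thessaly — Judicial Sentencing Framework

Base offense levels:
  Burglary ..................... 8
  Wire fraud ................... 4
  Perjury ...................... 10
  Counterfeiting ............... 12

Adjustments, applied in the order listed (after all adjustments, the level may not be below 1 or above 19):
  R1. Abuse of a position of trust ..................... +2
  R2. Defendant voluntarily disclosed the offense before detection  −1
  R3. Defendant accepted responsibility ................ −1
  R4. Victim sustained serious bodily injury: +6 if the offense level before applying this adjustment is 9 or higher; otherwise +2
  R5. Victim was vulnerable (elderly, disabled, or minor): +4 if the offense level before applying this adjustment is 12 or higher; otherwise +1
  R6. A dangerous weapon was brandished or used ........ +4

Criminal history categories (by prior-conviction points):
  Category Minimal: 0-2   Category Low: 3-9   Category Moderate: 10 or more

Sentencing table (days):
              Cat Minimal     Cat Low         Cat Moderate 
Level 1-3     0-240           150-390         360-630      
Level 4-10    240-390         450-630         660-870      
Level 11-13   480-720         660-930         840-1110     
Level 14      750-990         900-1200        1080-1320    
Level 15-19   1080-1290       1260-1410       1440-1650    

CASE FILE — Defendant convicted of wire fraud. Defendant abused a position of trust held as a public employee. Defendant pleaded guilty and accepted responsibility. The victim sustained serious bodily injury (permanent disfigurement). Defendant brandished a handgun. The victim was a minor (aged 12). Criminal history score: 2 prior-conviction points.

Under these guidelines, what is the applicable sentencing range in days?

480-720 days

Base offense level for wire fraud: 4.
R1 applies: 4 + 2 = 6.
R2 does not apply.
R3 applies: 6 − 1 = 5.
R4 applies (level before this adjustment is 5 < 9, so +2): 5 + 2 = 7.
R5 applies (level before this adjustment is 7 < 12, so +1): 7 + 1 = 8.
R6 applies: 8 + 4 = 12.
Final offense level: 12.
Criminal history: 2 prior points → Category Minimal (0-2).
Level 12 falls in the 11-13 band.
Grid: Level 11-13 × Category Minimal = 480-720 days.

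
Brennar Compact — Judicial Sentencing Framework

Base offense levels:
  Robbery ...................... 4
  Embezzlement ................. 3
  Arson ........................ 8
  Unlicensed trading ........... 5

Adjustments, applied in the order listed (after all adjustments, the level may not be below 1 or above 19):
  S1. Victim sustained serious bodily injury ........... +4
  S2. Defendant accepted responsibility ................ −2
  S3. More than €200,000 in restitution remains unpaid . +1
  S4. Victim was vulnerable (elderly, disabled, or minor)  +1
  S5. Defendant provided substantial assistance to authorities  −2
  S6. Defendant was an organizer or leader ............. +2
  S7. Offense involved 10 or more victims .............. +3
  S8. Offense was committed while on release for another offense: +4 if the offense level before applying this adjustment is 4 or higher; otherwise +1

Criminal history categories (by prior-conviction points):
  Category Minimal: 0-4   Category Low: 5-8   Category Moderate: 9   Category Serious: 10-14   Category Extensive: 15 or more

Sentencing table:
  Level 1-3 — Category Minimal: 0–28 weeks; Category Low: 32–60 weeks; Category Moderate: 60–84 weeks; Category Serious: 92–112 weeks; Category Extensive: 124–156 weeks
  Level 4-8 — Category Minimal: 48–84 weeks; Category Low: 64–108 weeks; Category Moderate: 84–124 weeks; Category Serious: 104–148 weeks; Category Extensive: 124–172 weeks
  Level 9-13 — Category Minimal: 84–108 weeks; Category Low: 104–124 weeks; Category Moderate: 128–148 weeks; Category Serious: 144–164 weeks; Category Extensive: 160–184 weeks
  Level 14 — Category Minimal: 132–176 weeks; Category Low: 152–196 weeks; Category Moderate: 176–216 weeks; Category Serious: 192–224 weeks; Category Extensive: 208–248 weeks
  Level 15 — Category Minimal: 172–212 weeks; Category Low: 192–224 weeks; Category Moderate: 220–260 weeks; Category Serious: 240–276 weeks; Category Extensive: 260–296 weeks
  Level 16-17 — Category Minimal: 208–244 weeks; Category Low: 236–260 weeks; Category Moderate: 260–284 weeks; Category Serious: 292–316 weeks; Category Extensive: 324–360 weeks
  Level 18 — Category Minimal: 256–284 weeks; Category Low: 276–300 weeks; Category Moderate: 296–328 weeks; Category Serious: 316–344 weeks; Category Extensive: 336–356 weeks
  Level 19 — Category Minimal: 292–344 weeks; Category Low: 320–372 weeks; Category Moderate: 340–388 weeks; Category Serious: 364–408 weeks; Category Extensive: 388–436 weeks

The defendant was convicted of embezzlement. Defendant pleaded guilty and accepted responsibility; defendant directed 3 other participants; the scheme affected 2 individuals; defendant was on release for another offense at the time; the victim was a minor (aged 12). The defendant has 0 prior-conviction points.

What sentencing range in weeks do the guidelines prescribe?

48-84 weeks

Base offense level for embezzlement: 3.
S1 does not apply.
S2 applies: 3 − 2 = 1.
S3 does not apply.
S4 applies: 1 + 1 = 2.
S6 applies: 2 + 2 = 4.
S8 applies (level before this adjustment is 4 ≥ 4, so +4): 4 + 4 = 8.
Final offense level: 8.
Criminal history: 0 prior points → Category Minimal (0-4).
Level 8 falls in the 4-8 band.
Grid: Level 4-8 × Category Minimal = 48-84 weeks.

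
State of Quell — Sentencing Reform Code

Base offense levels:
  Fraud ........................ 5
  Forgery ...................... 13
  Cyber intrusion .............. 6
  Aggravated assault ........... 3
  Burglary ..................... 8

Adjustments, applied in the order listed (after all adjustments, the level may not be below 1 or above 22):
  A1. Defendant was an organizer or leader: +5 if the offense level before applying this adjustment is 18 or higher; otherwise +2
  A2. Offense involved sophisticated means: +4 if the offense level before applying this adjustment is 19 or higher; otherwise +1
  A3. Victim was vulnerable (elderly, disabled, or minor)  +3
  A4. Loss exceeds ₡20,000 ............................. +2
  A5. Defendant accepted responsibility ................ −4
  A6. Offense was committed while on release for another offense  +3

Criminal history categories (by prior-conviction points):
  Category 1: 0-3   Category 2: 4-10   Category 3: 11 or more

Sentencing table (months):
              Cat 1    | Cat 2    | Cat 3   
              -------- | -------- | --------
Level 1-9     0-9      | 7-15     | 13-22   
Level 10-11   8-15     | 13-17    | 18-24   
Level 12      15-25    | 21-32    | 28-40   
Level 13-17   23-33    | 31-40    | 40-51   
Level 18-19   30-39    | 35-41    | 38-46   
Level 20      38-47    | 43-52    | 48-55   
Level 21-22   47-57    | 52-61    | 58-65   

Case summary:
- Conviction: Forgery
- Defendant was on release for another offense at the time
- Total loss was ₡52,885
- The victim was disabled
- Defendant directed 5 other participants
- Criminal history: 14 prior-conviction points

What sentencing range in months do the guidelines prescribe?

Base offense level for forgery: 13.
A1 applies (level before this adjustment is 13 < 18, so +2): 13 + 2 = 15.
A2 does not apply.
A3 applies: 15 + 3 = 18.
A4 applies: 18 + 2 = 20.
A5 does not apply.
A6 applies: 20 + 3 = 23.
Level 23 exceeds the maximum of 22; capped at 22.
Final offense level: 22.
Criminal history: 14 prior points → Category 3 (11+).
Level 22 falls in the 21-22 band.
Grid: Level 21-22 × Category 3 = 58-65 months.

58-65 months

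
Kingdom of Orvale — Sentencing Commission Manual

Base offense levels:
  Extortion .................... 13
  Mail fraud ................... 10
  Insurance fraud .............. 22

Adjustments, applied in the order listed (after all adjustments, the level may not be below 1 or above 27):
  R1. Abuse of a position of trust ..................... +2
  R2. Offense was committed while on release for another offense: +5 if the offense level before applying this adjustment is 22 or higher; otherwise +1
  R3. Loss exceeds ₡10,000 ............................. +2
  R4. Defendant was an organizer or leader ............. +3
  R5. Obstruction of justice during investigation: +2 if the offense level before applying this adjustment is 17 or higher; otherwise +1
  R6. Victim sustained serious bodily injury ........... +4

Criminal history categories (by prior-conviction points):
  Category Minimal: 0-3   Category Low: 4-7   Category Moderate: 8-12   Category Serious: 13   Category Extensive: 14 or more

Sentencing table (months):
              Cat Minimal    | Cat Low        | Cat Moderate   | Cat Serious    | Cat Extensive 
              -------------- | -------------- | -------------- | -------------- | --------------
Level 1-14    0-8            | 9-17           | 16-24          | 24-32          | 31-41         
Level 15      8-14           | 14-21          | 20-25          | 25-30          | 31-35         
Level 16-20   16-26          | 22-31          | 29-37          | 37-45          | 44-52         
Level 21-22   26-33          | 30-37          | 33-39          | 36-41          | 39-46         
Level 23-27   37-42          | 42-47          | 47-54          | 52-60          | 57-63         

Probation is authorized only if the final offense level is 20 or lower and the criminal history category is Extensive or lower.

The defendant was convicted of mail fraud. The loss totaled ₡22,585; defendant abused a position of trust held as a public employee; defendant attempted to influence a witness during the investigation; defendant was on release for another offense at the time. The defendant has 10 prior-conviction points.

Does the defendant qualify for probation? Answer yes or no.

Base offense level for mail fraud: 10.
R1 applies: 10 + 2 = 12.
R2 applies (level before this adjustment is 12 < 22, so +1): 12 + 1 = 13.
R3 applies: 13 + 2 = 15.
R5 applies (level before this adjustment is 15 < 17, so +1): 15 + 1 = 16.
R6 does not apply.
Final offense level: 16.
Criminal history: 10 prior points → Category Moderate (8-12).
Level 16 falls in the 16-20 band.
Grid: Level 16-20 × Category Moderate = 29-37 months.
Probation check: level 16 ≤ 20 and category Moderate ≤ Extensive → eligible.

Yes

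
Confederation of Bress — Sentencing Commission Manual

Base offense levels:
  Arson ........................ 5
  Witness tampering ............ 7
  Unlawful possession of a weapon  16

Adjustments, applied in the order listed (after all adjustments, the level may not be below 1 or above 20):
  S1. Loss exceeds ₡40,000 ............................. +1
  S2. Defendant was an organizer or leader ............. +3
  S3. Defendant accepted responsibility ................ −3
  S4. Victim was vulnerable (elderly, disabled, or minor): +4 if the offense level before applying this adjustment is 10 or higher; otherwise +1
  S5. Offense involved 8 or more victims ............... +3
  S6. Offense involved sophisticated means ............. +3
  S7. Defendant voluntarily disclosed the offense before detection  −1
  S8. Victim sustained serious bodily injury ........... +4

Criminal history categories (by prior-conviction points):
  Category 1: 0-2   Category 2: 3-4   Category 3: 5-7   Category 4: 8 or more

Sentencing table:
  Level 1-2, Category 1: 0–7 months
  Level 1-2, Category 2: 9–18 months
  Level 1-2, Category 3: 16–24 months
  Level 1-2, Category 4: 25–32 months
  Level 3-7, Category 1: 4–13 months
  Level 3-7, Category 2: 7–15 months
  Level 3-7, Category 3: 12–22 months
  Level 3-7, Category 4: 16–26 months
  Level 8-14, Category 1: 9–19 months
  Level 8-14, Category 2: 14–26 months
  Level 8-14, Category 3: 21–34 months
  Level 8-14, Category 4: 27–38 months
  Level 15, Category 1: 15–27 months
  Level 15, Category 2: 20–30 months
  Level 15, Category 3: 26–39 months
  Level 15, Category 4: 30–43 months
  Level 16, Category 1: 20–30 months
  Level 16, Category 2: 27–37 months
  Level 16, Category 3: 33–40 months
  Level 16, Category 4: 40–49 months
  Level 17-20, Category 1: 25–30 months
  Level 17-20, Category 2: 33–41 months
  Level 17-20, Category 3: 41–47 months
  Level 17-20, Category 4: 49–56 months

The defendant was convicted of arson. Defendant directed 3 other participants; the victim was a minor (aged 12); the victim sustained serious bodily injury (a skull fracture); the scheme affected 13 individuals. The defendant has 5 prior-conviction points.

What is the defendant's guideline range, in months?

33-40 months

Base offense level for arson: 5.
S1 does not apply.
S2 applies: 5 + 3 = 8.
S3 does not apply.
S4 applies (level before this adjustment is 8 < 10, so +1): 8 + 1 = 9.
S5 applies: 9 + 3 = 12.
S8 applies: 12 + 4 = 16.
Final offense level: 16.
Criminal history: 5 prior points → Category 3 (5-7).
Level 16 falls in the 16 band.
Grid: Level 16 × Category 3 = 33-40 months.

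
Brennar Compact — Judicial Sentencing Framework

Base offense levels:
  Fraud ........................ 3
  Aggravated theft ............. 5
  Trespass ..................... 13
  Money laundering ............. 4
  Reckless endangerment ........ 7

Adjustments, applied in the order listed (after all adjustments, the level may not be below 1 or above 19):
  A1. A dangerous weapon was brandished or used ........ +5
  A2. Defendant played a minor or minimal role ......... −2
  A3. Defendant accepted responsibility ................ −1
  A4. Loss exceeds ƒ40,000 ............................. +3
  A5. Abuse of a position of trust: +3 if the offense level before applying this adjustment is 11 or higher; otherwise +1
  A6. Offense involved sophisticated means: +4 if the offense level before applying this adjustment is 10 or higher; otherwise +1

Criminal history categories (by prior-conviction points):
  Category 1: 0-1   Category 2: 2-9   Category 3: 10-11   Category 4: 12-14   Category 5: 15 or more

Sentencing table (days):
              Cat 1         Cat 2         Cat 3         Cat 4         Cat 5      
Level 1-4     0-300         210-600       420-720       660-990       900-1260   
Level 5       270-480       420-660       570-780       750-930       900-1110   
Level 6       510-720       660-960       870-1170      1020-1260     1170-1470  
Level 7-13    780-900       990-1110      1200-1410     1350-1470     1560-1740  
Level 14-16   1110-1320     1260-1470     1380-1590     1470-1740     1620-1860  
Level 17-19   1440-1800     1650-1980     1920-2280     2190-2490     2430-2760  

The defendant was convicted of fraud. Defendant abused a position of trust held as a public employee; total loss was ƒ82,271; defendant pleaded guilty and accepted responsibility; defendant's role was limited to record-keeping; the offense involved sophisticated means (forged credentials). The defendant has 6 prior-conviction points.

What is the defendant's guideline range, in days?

Base offense level for fraud: 3.
A2 applies: 3 − 2 = 1.
A3 applies: 1 − 1 = 0.
A4 applies: 0 + 3 = 3.
A5 applies (level before this adjustment is 3 < 11, so +1): 3 + 1 = 4.
A6 applies (level before this adjustment is 4 < 10, so +1): 4 + 1 = 5.
Final offense level: 5.
Criminal history: 6 prior points → Category 2 (2-9).
Level 5 falls in the 5 band.
Grid: Level 5 × Category 2 = 420-660 days.

420-660 days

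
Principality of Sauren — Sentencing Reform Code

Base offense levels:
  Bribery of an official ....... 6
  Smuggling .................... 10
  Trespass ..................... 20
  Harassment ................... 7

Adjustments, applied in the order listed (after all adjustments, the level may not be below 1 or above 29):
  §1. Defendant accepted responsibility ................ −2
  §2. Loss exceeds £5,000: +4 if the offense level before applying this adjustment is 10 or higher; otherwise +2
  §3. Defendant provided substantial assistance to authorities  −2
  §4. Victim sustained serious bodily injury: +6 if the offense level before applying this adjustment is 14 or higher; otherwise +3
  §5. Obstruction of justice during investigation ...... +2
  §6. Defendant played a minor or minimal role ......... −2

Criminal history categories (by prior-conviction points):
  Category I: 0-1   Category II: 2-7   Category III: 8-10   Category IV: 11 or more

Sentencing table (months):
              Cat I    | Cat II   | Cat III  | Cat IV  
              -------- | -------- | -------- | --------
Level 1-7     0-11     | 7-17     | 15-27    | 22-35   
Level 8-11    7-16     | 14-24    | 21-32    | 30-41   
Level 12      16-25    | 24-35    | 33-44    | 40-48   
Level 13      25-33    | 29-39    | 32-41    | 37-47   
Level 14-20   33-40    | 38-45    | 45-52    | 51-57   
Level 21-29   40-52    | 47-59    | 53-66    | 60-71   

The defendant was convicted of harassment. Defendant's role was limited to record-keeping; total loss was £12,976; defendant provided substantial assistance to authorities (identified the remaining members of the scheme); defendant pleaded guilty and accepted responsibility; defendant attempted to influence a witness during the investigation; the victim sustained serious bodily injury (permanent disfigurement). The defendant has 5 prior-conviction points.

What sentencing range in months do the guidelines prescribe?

Base offense level for harassment: 7.
§1 applies: 7 − 2 = 5.
§2 applies (level before this adjustment is 5 < 10, so +2): 5 + 2 = 7.
§3 applies: 7 − 2 = 5.
§4 applies (level before this adjustment is 5 < 14, so +3): 5 + 3 = 8.
§5 applies: 8 + 2 = 10.
§6 applies: 10 − 2 = 8.
Final offense level: 8.
Criminal history: 5 prior points → Category II (2-7).
Level 8 falls in the 8-11 band.
Grid: Level 8-11 × Category II = 14-24 months.

14-24 months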